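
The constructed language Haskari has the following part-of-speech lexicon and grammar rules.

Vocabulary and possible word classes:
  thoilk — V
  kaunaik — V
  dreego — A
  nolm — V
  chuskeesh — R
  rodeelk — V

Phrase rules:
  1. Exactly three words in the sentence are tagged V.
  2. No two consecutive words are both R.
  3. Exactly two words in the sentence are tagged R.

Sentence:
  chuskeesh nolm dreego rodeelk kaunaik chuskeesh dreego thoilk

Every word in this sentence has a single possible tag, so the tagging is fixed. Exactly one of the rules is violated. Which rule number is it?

1

Fixed tagging: R V A V V R A V.
Checking each rule: R1 fail, R2 pass, R3 pass.
Only rule 1 fails.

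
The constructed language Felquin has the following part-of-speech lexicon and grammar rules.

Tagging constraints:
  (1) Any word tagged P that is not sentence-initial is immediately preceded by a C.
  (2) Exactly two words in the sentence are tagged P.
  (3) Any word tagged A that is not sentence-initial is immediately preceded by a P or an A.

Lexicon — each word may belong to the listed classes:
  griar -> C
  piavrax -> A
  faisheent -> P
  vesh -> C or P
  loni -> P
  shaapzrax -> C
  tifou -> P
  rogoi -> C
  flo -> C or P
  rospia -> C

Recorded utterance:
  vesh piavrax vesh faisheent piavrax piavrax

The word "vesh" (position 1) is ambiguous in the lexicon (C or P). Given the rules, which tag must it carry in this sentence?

Candidates per position — 1:vesh {C,P}; 2:piavrax {A}; 3:vesh {C,P}; 4:faisheent {P}; 5:piavrax {A}; 6:piavrax {A}.
Word 1 cannot be C — rule 3 would then fail for every completion. It is P.
Word 3 cannot be P — rule 1 would then fail for every completion. It is C.
The only consistent sequence is: P A C P A A.
Verifying each rule — rule 1 ok; rule 2 ok; rule 3 ok.

P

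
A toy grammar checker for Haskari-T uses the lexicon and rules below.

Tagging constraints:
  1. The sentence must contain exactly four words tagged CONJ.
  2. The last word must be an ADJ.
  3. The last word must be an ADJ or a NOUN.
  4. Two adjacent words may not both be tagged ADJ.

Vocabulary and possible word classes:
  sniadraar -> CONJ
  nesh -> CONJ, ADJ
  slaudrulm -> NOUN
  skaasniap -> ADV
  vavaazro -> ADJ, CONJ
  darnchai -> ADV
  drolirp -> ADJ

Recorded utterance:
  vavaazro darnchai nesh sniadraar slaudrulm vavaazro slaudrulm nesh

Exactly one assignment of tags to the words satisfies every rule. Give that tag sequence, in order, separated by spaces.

Candidates per position — 1:vavaazro {ADJ,CONJ}; 2:darnchai {ADV}; 3:nesh {CONJ,ADJ}; 4:sniadraar {CONJ}; 5:slaudrulm {NOUN}; 6:vavaazro {ADJ,CONJ}; 7:slaudrulm {NOUN}; 8:nesh {CONJ,ADJ}.
If word 8 were CONJ, no tagging could satisfy rule 2; so word 8 is ADJ.
If word 1 were ADJ, no tagging could satisfy rule 1; so word 1 is CONJ.
If word 3 were ADJ, no tagging could satisfy rule 1; so word 3 is CONJ.
If word 6 were ADJ, no tagging could satisfy rule 1; so word 6 is CONJ.
The only consistent sequence is: CONJ ADV CONJ CONJ NOUN CONJ NOUN ADJ.
Check: rule 1 ✓; rule 2 ✓; rule 3 ✓; rule 4 ✓.

CONJ ADV CONJ CONJ NOUN CONJ NOUN ADJ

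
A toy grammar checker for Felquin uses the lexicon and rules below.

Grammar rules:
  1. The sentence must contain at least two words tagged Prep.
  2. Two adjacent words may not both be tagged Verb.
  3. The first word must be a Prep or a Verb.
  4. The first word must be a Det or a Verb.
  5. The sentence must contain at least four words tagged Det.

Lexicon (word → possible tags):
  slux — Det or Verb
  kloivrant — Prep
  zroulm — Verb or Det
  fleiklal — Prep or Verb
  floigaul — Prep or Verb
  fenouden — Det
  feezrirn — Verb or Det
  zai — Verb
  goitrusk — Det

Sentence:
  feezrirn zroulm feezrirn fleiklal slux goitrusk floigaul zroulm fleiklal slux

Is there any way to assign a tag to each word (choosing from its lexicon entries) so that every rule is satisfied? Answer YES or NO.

Candidates per position — 1:feezrirn {Verb,Det}; 2:zroulm {Verb,Det}; 3:feezrirn {Verb,Det}; 4:fleiklal {Prep,Verb}; 5:slux {Det,Verb}; 6:goitrusk {Det}; 7:floigaul {Prep,Verb}; 8:zroulm {Verb,Det}; 9:fleiklal {Prep,Verb}; 10:slux {Det,Verb}.
One satisfying assignment: Verb Det Det Prep Det Det Prep Det Prep Verb.
Verifying each rule — rule 1 ✓; rule 2 ✓; rule 3 ✓; rule 4 ✓; rule 5 ✓.

YES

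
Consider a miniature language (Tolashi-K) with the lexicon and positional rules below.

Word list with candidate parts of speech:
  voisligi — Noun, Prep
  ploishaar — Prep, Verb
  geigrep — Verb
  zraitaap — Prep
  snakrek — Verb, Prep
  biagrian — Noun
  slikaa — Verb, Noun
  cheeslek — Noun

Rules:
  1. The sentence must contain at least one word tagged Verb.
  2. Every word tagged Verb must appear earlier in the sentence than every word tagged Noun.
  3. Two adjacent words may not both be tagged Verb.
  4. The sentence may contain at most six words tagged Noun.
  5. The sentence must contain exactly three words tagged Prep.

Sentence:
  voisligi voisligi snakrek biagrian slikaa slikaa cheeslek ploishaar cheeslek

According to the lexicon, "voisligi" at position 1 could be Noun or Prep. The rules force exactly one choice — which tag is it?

Prep

Candidates per position — 1:voisligi {Noun,Prep}; 2:voisligi {Noun,Prep}; 3:snakrek {Verb,Prep}; 4:biagrian {Noun}; 5:slikaa {Verb,Noun}; 6:slikaa {Verb,Noun}; 7:cheeslek {Noun}; 8:ploishaar {Prep,Verb}; 9:cheeslek {Noun}.
At position 5, choosing Verb makes rule 2 impossible to satisfy; hence Noun.
At position 6, choosing Verb makes rule 2 impossible to satisfy; hence Noun.
At position 8, choosing Verb makes rule 2 impossible to satisfy; hence Prep.
At position 3, choosing Prep makes rule 1 impossible to satisfy; hence Verb.
At position 1, choosing Noun makes rule 2 impossible to satisfy; hence Prep.
At position 2, choosing Noun makes rule 2 impossible to satisfy; hence Prep.
The unique satisfying tagging is: Prep Prep Verb Noun Noun Noun Noun Prep Noun.
Rule-by-rule: rule 1 ok; rule 2 ok; rule 3 ok; rule 4 ok; rule 5 ok.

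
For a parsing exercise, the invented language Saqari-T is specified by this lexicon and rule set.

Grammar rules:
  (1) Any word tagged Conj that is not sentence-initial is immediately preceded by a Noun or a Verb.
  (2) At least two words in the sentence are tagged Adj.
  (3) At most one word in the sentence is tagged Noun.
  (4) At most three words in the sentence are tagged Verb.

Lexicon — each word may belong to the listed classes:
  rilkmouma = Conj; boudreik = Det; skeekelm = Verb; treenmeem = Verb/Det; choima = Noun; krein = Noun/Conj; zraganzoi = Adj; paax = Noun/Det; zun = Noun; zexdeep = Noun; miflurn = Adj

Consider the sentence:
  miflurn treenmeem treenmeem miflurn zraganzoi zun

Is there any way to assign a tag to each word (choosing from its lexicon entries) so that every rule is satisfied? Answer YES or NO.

YES

Candidates per position — 1:miflurn {Adj}; 2:treenmeem {Verb,Det}; 3:treenmeem {Verb,Det}; 4:miflurn {Adj}; 5:zraganzoi {Adj}; 6:zun {Noun}.
One satisfying assignment: Adj Verb Det Adj Adj Noun.
Check: rule 1 ok; rule 2 ok; rule 3 ok; rule 4 ok.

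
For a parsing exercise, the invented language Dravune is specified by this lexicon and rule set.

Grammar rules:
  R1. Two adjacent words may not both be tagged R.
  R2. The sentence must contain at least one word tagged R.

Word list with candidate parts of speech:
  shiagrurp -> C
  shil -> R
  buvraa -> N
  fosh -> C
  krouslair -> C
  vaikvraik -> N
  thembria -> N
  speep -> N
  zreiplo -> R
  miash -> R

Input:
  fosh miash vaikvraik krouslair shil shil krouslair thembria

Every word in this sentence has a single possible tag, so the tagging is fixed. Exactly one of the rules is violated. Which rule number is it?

Fixed tagging: C R N C R R C N.
Checking each rule: R1 fails, R2 ok.
Only rule 1 fails.

1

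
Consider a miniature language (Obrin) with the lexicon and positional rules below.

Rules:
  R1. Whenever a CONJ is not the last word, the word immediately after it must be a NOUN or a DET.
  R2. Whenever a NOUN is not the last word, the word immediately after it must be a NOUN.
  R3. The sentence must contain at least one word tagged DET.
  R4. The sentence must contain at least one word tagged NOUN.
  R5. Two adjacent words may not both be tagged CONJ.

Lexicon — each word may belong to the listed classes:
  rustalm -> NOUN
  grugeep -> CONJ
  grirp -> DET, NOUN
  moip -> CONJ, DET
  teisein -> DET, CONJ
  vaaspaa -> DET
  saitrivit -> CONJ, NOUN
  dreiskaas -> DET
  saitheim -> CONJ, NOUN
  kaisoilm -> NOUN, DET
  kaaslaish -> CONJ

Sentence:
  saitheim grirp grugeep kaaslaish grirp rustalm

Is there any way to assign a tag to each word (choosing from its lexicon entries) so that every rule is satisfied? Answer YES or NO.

Candidates per position — 1:saitheim {CONJ,NOUN}; 2:grirp {DET,NOUN}; 3:grugeep {CONJ}; 4:kaaslaish {CONJ}; 5:grirp {DET,NOUN}; 6:rustalm {NOUN}.
Rule 1 cannot be satisfied by any choice of tags from the lexicon.
So there is no consistent tagging.

NO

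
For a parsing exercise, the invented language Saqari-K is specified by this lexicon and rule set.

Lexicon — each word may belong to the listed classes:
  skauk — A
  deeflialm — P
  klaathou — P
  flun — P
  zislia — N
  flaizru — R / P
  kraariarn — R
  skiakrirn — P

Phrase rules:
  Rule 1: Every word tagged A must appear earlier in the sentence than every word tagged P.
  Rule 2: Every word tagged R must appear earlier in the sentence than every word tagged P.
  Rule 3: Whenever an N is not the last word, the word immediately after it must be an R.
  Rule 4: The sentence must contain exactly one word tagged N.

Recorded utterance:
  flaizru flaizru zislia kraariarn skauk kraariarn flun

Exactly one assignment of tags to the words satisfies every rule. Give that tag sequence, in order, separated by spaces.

Candidates per position — 1:flaizru {R,P}; 2:flaizru {R,P}; 3:zislia {N}; 4:kraariarn {R}; 5:skauk {A}; 6:kraariarn {R}; 7:flun {P}.
If word 1 were P, no tagging could satisfy rule 1; so word 1 is R.
If word 2 were P, no tagging could satisfy rule 1; so word 2 is R.
That leaves exactly one tagging: R R N R A R P.
Checking: rule 1 satisfied; rule 2 satisfied; rule 3 satisfied; rule 4 satisfied.

R R N R A R P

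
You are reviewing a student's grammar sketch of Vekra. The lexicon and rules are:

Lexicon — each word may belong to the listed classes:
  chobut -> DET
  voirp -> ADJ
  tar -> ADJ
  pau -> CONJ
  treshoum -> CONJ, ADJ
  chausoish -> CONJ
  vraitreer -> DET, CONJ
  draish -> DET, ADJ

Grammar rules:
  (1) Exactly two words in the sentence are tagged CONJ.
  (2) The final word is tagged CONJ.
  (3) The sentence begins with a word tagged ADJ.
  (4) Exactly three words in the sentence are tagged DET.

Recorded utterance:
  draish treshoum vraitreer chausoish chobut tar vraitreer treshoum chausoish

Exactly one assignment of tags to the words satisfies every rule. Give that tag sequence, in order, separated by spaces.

Candidates per position — 1:draish {DET,ADJ}; 2:treshoum {CONJ,ADJ}; 3:vraitreer {DET,CONJ}; 4:chausoish {CONJ}; 5:chobut {DET}; 6:tar {ADJ}; 7:vraitreer {DET,CONJ}; 8:treshoum {CONJ,ADJ}; 9:chausoish {CONJ}.
At position 1, choosing DET makes rule 3 impossible to satisfy; hence ADJ.
At position 2, choosing CONJ makes rule 1 impossible to satisfy; hence ADJ.
At position 3, choosing CONJ makes rule 1 impossible to satisfy; hence DET.
At position 7, choosing CONJ makes rule 1 impossible to satisfy; hence DET.
At position 8, choosing CONJ makes rule 1 impossible to satisfy; hence ADJ.
That leaves exactly one tagging: ADJ ADJ DET CONJ DET ADJ DET ADJ CONJ.
Rule-by-rule: rule 1 ✓; rule 2 ✓; rule 3 ✓; rule 4 ✓.

ADJ ADJ DET CONJ DET ADJ DET ADJ CONJ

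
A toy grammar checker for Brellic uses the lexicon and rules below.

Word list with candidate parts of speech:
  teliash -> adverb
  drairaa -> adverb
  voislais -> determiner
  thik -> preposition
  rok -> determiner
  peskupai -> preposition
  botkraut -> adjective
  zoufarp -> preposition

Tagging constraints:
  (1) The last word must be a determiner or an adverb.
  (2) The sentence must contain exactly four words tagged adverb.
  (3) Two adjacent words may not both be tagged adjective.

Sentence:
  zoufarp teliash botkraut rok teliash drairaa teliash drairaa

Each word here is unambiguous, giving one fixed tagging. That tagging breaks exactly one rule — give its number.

2

Fixed tagging: preposition adverb adjective determiner adverb adverb adverb adverb.
Rule check: R1 holds, R2 violated, R3 holds.
Only rule 2 fails.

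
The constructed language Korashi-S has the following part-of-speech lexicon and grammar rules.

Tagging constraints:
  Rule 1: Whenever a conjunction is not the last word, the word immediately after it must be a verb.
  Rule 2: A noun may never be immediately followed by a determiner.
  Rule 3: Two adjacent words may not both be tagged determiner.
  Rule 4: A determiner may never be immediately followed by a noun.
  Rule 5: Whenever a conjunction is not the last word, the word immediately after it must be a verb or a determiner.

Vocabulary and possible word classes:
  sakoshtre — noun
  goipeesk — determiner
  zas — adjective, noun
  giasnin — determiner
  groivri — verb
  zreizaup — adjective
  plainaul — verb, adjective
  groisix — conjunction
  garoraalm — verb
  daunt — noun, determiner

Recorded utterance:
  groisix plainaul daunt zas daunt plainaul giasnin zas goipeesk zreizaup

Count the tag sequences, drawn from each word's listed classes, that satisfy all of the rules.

Candidates per position — 1:groisix {conjunction}; 2:plainaul {verb,adjective}; 3:daunt {noun,determiner}; 4:zas {adjective,noun}; 5:daunt {noun,determiner}; 6:plainaul {verb,adjective}; 7:giasnin {determiner}; 8:zas {adjective,noun}; 9:goipeesk {determiner}; 10:zreizaup {adjective}.
There are 64 candidate sequences in total.
Checking each against the rules leaves 10 sequences.
Count = 10.

10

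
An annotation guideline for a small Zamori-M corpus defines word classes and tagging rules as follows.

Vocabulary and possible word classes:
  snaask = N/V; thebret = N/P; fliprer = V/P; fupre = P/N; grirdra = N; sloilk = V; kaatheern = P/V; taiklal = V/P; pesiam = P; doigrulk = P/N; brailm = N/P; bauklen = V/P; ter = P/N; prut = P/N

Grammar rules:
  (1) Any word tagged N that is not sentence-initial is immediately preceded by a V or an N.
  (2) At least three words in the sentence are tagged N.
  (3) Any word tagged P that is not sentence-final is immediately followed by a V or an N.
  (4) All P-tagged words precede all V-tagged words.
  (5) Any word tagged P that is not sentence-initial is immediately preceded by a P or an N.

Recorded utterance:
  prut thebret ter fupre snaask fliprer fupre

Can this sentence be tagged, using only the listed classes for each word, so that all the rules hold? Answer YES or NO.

Candidates per position — 1:prut {P,N}; 2:thebret {N,P}; 3:ter {P,N}; 4:fupre {P,N}; 5:snaask {N,V}; 6:fliprer {V,P}; 7:fupre {P,N}.
One satisfying assignment: N N N P V V N.
Rule-by-rule: rule 1 satisfied; rule 2 satisfied; rule 3 satisfied; rule 4 satisfied; rule 5 satisfied.

YES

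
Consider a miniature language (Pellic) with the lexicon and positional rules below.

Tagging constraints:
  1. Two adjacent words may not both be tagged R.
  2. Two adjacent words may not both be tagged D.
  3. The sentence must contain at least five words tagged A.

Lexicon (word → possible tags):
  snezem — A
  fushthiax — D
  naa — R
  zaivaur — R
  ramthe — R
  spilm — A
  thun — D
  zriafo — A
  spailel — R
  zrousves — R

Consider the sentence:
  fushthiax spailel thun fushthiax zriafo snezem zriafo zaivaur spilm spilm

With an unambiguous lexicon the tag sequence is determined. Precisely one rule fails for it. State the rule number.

Fixed tagging: D R D D A A A R A A.
Applying the rules: R1 ✓, R2 ✗, R3 ✓.
Only rule 2 fails.

2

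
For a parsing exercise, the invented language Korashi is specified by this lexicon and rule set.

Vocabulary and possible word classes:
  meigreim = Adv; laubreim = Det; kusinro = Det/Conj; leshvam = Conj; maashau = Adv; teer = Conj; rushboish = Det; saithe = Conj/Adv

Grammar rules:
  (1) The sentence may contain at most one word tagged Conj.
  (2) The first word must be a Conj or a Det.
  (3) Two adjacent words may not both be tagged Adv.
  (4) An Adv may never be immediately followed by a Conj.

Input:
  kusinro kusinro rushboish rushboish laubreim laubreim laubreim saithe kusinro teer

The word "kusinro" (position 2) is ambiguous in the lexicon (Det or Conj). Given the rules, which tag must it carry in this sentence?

Det

Candidates per position — 1:kusinro {Det,Conj}; 2:kusinro {Det,Conj}; 3:rushboish {Det}; 4:rushboish {Det}; 5:laubreim {Det}; 6:laubreim {Det}; 7:laubreim {Det}; 8:saithe {Conj,Adv}; 9:kusinro {Det,Conj}; 10:teer {Conj}.
At position 1, choosing Conj makes rule 1 impossible to satisfy; hence Det.
At position 2, choosing Conj makes rule 1 impossible to satisfy; hence Det.
At position 8, choosing Conj makes rule 1 impossible to satisfy; hence Adv.
At position 9, choosing Conj makes rule 1 impossible to satisfy; hence Det.
That leaves exactly one tagging: Det Det Det Det Det Det Det Adv Det Conj.
Checking: rule 1 ✓; rule 2 ✓; rule 3 ✓; rule 4 ✓.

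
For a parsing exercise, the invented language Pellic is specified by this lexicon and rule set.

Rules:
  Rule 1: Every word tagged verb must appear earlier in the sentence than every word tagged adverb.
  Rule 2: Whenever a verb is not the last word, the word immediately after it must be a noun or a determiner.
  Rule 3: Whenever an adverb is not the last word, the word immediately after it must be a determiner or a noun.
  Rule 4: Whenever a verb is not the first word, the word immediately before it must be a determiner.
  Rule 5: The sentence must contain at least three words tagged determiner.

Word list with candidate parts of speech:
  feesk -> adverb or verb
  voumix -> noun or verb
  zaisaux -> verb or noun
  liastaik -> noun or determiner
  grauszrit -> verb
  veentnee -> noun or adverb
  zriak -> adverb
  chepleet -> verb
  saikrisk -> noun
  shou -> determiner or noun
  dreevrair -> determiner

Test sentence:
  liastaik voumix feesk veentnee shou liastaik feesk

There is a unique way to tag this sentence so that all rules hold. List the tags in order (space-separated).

determiner noun adverb noun determiner determiner adverb

Candidates per position — 1:liastaik {noun,determiner}; 2:voumix {noun,verb}; 3:feesk {adverb,verb}; 4:veentnee {noun,adverb}; 5:shou {determiner,noun}; 6:liastaik {noun,determiner}; 7:feesk {adverb,verb}.
Position 1: noun is ruled out by rule 5; that leaves determiner.
Position 2: verb is ruled out by rule 2; that leaves noun.
Position 3: verb is ruled out by rule 4; that leaves adverb.
Position 4: adverb is ruled out by rule 3; that leaves noun.
Position 5: noun is ruled out by rule 5; that leaves determiner.
Position 6: noun is ruled out by rule 5; that leaves determiner.
Position 7: verb is ruled out by rule 1; that leaves adverb.
The unique satisfying tagging is: determiner noun adverb noun determiner determiner adverb.
Check: rule 1 holds; rule 2 holds; rule 3 holds; rule 4 holds; rule 5 holds.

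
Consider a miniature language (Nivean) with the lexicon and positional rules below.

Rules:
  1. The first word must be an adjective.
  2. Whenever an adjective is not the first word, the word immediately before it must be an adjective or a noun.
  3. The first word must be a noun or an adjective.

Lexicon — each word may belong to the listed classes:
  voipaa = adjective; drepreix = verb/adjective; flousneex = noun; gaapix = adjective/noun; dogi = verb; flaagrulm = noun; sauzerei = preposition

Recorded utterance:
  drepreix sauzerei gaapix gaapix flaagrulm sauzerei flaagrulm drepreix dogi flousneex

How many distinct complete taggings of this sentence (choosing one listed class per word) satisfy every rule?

Candidates per position — 1:drepreix {verb,adjective}; 2:sauzerei {preposition}; 3:gaapix {adjective,noun}; 4:gaapix {adjective,noun}; 5:flaagrulm {noun}; 6:sauzerei {preposition}; 7:flaagrulm {noun}; 8:drepreix {verb,adjective}; 9:dogi {verb}; 10:flousneex {noun}.
There are 16 candidate sequences in total.
The sequences that satisfy every rule: adjective preposition noun adjective noun preposition noun verb verb noun; adjective preposition noun adjective noun preposition noun adjective verb noun; adjective preposition noun noun noun preposition noun verb verb noun; adjective preposition noun noun noun preposition noun adjective verb noun.
Count = 4.

4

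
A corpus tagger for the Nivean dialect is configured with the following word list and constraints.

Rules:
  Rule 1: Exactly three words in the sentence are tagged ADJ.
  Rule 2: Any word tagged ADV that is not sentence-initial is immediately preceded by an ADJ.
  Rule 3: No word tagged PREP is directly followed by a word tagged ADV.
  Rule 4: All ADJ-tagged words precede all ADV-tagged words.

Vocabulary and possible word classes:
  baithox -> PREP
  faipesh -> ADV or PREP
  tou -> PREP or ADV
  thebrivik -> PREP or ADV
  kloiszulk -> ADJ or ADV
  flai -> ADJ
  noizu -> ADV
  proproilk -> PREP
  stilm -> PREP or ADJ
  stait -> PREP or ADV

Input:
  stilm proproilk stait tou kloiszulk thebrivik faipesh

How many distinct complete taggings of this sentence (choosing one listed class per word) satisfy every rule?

0

Candidates per position — 1:stilm {PREP,ADJ}; 2:proproilk {PREP}; 3:stait {PREP,ADV}; 4:tou {PREP,ADV}; 5:kloiszulk {ADJ,ADV}; 6:thebrivik {PREP,ADV}; 7:faipesh {ADV,PREP}.
There are 64 candidate sequences in total.
Rule 1 cannot be satisfied by any choice of tags from the lexicon.
So there is no consistent tagging.
Count = 0.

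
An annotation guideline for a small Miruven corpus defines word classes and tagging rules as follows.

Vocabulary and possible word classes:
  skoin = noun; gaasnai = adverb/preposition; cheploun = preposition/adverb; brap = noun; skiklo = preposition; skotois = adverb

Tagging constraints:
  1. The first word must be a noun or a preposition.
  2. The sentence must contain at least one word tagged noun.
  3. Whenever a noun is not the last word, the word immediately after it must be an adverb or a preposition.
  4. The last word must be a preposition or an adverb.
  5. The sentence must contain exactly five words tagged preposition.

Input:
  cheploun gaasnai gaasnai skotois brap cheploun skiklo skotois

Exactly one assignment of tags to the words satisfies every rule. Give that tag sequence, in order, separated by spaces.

preposition preposition preposition adverb noun preposition preposition adverb

Candidates per position — 1:cheploun {preposition,adverb}; 2:gaasnai {adverb,preposition}; 3:gaasnai {adverb,preposition}; 4:skotois {adverb}; 5:brap {noun}; 6:cheploun {preposition,adverb}; 7:skiklo {preposition}; 8:skotois {adverb}.
Word 1 cannot be adverb — rule 1 would then fail for every completion. It is preposition.
Word 2 cannot be adverb — rule 5 would then fail for every completion. It is preposition.
Word 3 cannot be adverb — rule 5 would then fail for every completion. It is preposition.
Word 6 cannot be adverb — rule 5 would then fail for every completion. It is preposition.
The unique satisfying tagging is: preposition preposition preposition adverb noun preposition preposition adverb.
Rule-by-rule: rule 1 ok; rule 2 ok; rule 3 ok; rule 4 ok; rule 5 ok.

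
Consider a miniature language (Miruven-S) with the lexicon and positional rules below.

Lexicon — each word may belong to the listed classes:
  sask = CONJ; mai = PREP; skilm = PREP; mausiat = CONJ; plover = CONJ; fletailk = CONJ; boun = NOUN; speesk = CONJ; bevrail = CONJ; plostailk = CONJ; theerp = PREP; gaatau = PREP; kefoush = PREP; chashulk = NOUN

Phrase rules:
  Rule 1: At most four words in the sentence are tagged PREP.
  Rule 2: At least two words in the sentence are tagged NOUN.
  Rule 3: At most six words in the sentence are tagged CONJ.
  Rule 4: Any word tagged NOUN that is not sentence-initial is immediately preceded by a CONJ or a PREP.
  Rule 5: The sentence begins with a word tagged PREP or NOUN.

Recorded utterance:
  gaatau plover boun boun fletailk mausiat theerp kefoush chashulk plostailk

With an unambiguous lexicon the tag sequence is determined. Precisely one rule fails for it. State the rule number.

Fixed tagging: PREP CONJ NOUN NOUN CONJ CONJ PREP PREP NOUN CONJ.
Rule check: R1 ✓, R2 ✓, R3 ✓, R4 ✗, R5 ✓.
Only rule 4 fails.

4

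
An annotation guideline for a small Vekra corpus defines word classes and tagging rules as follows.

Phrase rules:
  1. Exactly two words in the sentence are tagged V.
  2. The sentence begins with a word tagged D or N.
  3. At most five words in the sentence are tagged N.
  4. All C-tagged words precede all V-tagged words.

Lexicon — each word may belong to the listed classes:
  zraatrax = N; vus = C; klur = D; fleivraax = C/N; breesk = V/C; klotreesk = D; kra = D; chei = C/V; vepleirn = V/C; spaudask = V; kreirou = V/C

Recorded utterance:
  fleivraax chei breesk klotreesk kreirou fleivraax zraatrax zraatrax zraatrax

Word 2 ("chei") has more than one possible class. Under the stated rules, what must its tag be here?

C

Candidates per position — 1:fleivraax {C,N}; 2:chei {C,V}; 3:breesk {V,C}; 4:klotreesk {D}; 5:kreirou {V,C}; 6:fleivraax {C,N}; 7:zraatrax {N}; 8:zraatrax {N}; 9:zraatrax {N}.
Position 1: tagging it C would leave rule 2 unsatisfiable, so it must be N.
Position 2: the remaining choice is settled jointly with positions 3, 5, 6 — only C at position 2 is part of a tagging that satisfies every rule.
That leaves exactly one tagging: N C V D V N N N N.
Checking: rule 1 holds; rule 2 holds; rule 3 holds; rule 4 holds.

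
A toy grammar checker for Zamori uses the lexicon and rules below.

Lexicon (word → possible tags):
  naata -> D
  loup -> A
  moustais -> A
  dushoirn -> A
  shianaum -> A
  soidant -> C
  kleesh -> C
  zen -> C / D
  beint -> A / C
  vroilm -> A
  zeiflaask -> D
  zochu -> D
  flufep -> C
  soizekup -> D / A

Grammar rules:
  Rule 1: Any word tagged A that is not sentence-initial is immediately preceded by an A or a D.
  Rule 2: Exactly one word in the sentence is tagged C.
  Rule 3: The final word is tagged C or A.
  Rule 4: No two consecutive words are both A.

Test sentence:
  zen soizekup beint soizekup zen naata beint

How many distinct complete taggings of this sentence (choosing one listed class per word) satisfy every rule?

5

Candidates per position — 1:zen {C,D}; 2:soizekup {D,A}; 3:beint {A,C}; 4:soizekup {D,A}; 5:zen {C,D}; 6:naata {D}; 7:beint {A,C}.
There are 64 candidate sequences in total.
The sequences that satisfy every rule: C D A D D D A; D D A D C D A; D D A D D D C; D D C D D D A; D A C D D D A.
Count = 5.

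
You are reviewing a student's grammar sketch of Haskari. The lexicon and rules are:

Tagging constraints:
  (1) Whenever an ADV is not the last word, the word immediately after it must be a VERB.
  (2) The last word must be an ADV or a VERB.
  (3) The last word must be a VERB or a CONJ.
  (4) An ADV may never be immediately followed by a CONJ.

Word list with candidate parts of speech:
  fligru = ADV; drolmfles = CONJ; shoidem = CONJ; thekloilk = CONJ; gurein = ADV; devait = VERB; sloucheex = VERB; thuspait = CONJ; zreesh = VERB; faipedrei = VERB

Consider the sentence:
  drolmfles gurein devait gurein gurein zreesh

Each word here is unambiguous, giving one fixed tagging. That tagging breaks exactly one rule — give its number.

Fixed tagging: CONJ ADV VERB ADV ADV VERB.
Rule check: R1 ✗, R2 ✓, R3 ✓, R4 ✓.
Only rule 1 fails.

1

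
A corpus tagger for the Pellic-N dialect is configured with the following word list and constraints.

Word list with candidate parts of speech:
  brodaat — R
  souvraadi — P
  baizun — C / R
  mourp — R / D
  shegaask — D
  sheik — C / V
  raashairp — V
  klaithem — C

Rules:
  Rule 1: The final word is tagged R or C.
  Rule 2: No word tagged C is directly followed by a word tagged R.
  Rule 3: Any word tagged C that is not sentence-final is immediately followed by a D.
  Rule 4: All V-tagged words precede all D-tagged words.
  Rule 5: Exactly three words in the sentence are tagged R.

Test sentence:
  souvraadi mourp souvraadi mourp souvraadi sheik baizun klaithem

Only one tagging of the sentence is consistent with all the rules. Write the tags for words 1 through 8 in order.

Candidates per position — 1:souvraadi {P}; 2:mourp {R,D}; 3:souvraadi {P}; 4:mourp {R,D}; 5:souvraadi {P}; 6:sheik {C,V}; 7:baizun {C,R}; 8:klaithem {C}.
Position 2: D is ruled out by rule 5; that leaves R.
Position 4: D is ruled out by rule 5; that leaves R.
Position 6: C is ruled out by rule 3; that leaves V.
Position 7: C is ruled out by rule 3; that leaves R.
So the tagging must be: P R P R P V R C.
Check: rule 1 ✓; rule 2 ✓; rule 3 ✓; rule 4 ✓; rule 5 ✓.

P R P R P V R C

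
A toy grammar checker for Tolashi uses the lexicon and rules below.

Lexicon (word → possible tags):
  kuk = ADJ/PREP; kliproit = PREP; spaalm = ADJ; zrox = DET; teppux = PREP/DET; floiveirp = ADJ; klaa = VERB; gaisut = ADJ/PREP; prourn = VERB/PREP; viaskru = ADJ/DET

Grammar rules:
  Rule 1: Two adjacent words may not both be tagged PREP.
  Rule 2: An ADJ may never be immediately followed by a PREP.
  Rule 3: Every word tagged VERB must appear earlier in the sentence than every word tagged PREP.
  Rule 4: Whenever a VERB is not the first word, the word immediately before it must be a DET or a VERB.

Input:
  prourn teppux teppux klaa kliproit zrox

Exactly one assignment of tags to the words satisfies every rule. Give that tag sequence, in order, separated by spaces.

Candidates per position — 1:prourn {VERB,PREP}; 2:teppux {PREP,DET}; 3:teppux {PREP,DET}; 4:klaa {VERB}; 5:kliproit {PREP}; 6:zrox {DET}.
At position 1, choosing PREP makes rule 3 impossible to satisfy; hence VERB.
At position 2, choosing PREP makes rule 3 impossible to satisfy; hence DET.
At position 3, choosing PREP makes rule 3 impossible to satisfy; hence DET.
So the tagging must be: VERB DET DET VERB PREP DET.
Checking: rule 1 satisfied; rule 2 satisfied; rule 3 satisfied; rule 4 satisfied.

VERB DET DET VERB PREP DET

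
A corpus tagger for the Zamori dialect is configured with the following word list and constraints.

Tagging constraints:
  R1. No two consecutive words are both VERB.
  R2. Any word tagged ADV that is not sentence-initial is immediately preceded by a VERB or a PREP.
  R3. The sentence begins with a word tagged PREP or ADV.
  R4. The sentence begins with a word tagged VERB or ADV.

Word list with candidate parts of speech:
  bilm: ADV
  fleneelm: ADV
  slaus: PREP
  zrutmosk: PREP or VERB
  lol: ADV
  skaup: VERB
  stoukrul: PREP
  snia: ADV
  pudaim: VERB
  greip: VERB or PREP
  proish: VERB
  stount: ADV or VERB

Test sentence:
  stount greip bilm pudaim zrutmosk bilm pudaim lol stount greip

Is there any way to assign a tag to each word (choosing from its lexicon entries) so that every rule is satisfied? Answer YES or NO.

Candidates per position — 1:stount {ADV,VERB}; 2:greip {VERB,PREP}; 3:bilm {ADV}; 4:pudaim {VERB}; 5:zrutmosk {PREP,VERB}; 6:bilm {ADV}; 7:pudaim {VERB}; 8:lol {ADV}; 9:stount {ADV,VERB}; 10:greip {VERB,PREP}.
One satisfying assignment: ADV VERB ADV VERB PREP ADV VERB ADV VERB PREP.
Check: rule 1 satisfied; rule 2 satisfied; rule 3 satisfied; rule 4 satisfied.

YES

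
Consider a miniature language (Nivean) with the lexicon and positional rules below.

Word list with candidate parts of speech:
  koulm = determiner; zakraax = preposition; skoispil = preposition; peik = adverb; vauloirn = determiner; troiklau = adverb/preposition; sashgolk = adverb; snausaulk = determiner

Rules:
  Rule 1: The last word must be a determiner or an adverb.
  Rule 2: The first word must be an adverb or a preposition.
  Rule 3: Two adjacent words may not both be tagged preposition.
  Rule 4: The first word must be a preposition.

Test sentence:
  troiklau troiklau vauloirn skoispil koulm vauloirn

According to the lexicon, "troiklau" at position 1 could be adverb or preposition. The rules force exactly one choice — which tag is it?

preposition

Candidates per position — 1:troiklau {adverb,preposition}; 2:troiklau {adverb,preposition}; 3:vauloirn {determiner}; 4:skoispil {preposition}; 5:koulm {determiner}; 6:vauloirn {determiner}.
Word 1 cannot be adverb — rule 4 would then fail for every completion. It is preposition.
Word 2 cannot be preposition — rule 3 would then fail for every completion. It is adverb.
The unique satisfying tagging is: preposition adverb determiner preposition determiner determiner.
Checking: rule 1 satisfied; rule 2 satisfied; rule 3 satisfied; rule 4 satisfied.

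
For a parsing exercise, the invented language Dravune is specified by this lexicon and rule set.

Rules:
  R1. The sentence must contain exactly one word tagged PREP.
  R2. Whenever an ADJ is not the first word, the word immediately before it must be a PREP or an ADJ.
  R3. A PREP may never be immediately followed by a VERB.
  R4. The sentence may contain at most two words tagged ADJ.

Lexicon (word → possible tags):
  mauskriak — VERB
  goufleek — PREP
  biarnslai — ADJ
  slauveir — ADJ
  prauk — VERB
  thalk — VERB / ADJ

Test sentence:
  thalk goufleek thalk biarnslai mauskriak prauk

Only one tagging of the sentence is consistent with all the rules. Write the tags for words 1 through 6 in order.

Candidates per position — 1:thalk {VERB,ADJ}; 2:goufleek {PREP}; 3:thalk {VERB,ADJ}; 4:biarnslai {ADJ}; 5:mauskriak {VERB}; 6:prauk {VERB}.
Position 3: VERB is ruled out by rule 2; that leaves ADJ.
Position 1: ADJ is ruled out by rule 4; that leaves VERB.
That leaves exactly one tagging: VERB PREP ADJ ADJ VERB VERB.
Rule-by-rule: rule 1 satisfied; rule 2 satisfied; rule 3 satisfied; rule 4 satisfied.

VERB PREP ADJ ADJ VERB VERB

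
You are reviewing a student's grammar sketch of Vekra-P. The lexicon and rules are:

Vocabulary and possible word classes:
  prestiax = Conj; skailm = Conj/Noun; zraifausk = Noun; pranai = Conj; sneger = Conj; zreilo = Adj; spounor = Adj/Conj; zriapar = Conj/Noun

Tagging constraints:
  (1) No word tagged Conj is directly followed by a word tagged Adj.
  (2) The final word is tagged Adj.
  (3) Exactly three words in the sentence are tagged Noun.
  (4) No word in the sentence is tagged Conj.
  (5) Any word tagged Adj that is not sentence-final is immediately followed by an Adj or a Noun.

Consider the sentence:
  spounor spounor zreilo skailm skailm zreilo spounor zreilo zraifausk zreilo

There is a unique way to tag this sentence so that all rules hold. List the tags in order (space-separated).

Candidates per position — 1:spounor {Adj,Conj}; 2:spounor {Adj,Conj}; 3:zreilo {Adj}; 4:skailm {Conj,Noun}; 5:skailm {Conj,Noun}; 6:zreilo {Adj}; 7:spounor {Adj,Conj}; 8:zreilo {Adj}; 9:zraifausk {Noun}; 10:zreilo {Adj}.
At position 1, choosing Conj makes rule 1 impossible to satisfy; hence Adj.
At position 2, choosing Conj makes rule 1 impossible to satisfy; hence Adj.
At position 4, choosing Conj makes rule 3 impossible to satisfy; hence Noun.
At position 5, choosing Conj makes rule 1 impossible to satisfy; hence Noun.
At position 7, choosing Conj makes rule 1 impossible to satisfy; hence Adj.
That leaves exactly one tagging: Adj Adj Adj Noun Noun Adj Adj Adj Noun Adj.
Rule-by-rule: rule 1 holds; rule 2 holds; rule 3 holds; rule 4 holds; rule 5 holds.

Adj Adj Adj Noun Noun Adj Adj Adj Noun Adj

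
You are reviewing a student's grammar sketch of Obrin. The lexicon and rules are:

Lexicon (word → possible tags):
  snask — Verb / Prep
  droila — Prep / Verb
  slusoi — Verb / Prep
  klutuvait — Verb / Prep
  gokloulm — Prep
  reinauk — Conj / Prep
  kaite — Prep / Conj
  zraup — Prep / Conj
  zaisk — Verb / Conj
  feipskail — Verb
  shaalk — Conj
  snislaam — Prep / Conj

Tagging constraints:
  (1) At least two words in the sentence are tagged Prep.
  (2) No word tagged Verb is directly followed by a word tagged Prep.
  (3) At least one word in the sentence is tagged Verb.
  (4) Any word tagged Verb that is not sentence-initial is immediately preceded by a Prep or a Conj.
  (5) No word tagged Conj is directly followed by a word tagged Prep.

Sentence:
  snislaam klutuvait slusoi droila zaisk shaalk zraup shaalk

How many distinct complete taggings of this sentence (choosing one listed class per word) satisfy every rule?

Candidates per position — 1:snislaam {Prep,Conj}; 2:klutuvait {Verb,Prep}; 3:slusoi {Verb,Prep}; 4:droila {Prep,Verb}; 5:zaisk {Verb,Conj}; 6:shaalk {Conj}; 7:zraup {Prep,Conj}; 8:shaalk {Conj}.
There are 64 candidate sequences in total.
The sequences that satisfy every rule: Prep Prep Prep Prep Verb Conj Conj Conj; Prep Prep Prep Verb Conj Conj Conj Conj.
Count = 2.

2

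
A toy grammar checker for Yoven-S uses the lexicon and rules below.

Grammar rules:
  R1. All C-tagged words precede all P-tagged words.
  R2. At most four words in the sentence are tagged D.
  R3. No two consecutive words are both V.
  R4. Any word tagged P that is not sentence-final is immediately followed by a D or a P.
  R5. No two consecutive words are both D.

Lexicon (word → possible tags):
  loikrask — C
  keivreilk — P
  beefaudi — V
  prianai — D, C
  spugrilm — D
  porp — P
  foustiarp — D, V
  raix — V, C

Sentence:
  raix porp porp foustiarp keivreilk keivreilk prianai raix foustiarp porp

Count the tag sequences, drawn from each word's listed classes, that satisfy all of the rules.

2

Candidates per position — 1:raix {V,C}; 2:porp {P}; 3:porp {P}; 4:foustiarp {D,V}; 5:keivreilk {P}; 6:keivreilk {P}; 7:prianai {D,C}; 8:raix {V,C}; 9:foustiarp {D,V}; 10:porp {P}.
There are 32 candidate sequences in total.
The sequences that satisfy every rule: V P P D P P D V D P; C P P D P P D V D P.
Count = 2.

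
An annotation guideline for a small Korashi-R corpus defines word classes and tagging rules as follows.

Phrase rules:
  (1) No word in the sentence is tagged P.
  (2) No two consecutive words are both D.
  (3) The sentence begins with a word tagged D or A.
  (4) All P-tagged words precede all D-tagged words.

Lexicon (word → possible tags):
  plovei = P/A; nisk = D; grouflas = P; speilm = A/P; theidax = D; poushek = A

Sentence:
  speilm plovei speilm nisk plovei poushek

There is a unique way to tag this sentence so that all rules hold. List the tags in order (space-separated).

Candidates per position — 1:speilm {A,P}; 2:plovei {P,A}; 3:speilm {A,P}; 4:nisk {D}; 5:plovei {P,A}; 6:poushek {A}.
Position 1: tagging it P would leave rule 1 unsatisfiable, so it must be A.
Position 2: tagging it P would leave rule 1 unsatisfiable, so it must be A.
Position 3: tagging it P would leave rule 1 unsatisfiable, so it must be A.
Position 5: tagging it P would leave rule 1 unsatisfiable, so it must be A.
That leaves exactly one tagging: A A A D A A.
Checking: rule 1 ✓; rule 2 ✓; rule 3 ✓; rule 4 ✓.

A A A D A A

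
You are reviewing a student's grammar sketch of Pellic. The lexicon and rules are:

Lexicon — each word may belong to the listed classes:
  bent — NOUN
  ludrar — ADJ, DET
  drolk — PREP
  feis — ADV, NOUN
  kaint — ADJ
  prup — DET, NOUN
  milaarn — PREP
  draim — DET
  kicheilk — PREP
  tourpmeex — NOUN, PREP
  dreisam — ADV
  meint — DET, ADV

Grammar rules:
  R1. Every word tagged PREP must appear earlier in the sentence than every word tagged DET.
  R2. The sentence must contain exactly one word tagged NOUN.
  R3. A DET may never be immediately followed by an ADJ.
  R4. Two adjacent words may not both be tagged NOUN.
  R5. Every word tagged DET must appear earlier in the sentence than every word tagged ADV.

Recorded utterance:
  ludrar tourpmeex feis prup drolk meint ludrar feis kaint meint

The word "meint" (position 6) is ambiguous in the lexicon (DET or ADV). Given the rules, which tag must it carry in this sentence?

ADV

Candidates per position — 1:ludrar {ADJ,DET}; 2:tourpmeex {NOUN,PREP}; 3:feis {ADV,NOUN}; 4:prup {DET,NOUN}; 5:drolk {PREP}; 6:meint {DET,ADV}; 7:ludrar {ADJ,DET}; 8:feis {ADV,NOUN}; 9:kaint {ADJ}; 10:meint {DET,ADV}.
Position 1: DET is ruled out by rule 1; that leaves ADJ.
Position 4: DET is ruled out by rule 1; that leaves NOUN.
Position 8: NOUN is ruled out by rule 2; that leaves ADV.
Position 10: DET is ruled out by rule 5; that leaves ADV.
Position 2: NOUN is ruled out by rule 2; that leaves PREP.
Position 3: NOUN is ruled out by rule 2; that leaves ADV.
Position 6: DET is ruled out by rule 5; that leaves ADV.
Position 7: DET is ruled out by rule 5; that leaves ADJ.
That leaves exactly one tagging: ADJ PREP ADV NOUN PREP ADV ADJ ADV ADJ ADV.
Checking: rule 1 ✓; rule 2 ✓; rule 3 ✓; rule 4 ✓; rule 5 ✓.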